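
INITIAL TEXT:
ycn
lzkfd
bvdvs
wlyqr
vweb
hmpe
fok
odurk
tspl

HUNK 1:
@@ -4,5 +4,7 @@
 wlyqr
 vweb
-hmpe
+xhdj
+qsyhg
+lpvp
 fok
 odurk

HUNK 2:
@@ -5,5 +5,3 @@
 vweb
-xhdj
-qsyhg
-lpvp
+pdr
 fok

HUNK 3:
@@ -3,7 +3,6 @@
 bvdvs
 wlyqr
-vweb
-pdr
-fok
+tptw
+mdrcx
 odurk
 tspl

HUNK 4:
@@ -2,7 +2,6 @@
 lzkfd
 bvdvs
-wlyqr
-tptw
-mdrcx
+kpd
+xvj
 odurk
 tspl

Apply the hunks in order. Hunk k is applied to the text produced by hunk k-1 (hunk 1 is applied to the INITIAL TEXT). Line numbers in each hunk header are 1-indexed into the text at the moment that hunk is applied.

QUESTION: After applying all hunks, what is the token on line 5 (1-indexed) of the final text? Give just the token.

Answer: xvj

Derivation:
Hunk 1: at line 4 remove [hmpe] add [xhdj,qsyhg,lpvp] -> 11 lines: ycn lzkfd bvdvs wlyqr vweb xhdj qsyhg lpvp fok odurk tspl
Hunk 2: at line 5 remove [xhdj,qsyhg,lpvp] add [pdr] -> 9 lines: ycn lzkfd bvdvs wlyqr vweb pdr fok odurk tspl
Hunk 3: at line 3 remove [vweb,pdr,fok] add [tptw,mdrcx] -> 8 lines: ycn lzkfd bvdvs wlyqr tptw mdrcx odurk tspl
Hunk 4: at line 2 remove [wlyqr,tptw,mdrcx] add [kpd,xvj] -> 7 lines: ycn lzkfd bvdvs kpd xvj odurk tspl
Final line 5: xvj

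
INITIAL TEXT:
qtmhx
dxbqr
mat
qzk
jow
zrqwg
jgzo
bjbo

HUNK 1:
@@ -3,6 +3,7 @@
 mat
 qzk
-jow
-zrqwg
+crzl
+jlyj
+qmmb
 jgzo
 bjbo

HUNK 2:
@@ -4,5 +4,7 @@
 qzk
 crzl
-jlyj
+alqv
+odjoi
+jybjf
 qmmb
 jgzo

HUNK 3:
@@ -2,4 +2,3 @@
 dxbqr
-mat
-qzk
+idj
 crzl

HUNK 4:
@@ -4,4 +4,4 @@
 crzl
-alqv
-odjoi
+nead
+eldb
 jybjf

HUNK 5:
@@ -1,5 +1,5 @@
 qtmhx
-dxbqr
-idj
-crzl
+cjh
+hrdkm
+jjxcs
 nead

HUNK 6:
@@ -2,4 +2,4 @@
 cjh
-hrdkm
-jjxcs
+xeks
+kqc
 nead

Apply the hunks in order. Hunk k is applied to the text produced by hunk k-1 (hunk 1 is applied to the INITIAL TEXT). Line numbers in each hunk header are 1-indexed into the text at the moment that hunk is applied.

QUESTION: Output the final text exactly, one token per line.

Answer: qtmhx
cjh
xeks
kqc
nead
eldb
jybjf
qmmb
jgzo
bjbo

Derivation:
Hunk 1: at line 3 remove [jow,zrqwg] add [crzl,jlyj,qmmb] -> 9 lines: qtmhx dxbqr mat qzk crzl jlyj qmmb jgzo bjbo
Hunk 2: at line 4 remove [jlyj] add [alqv,odjoi,jybjf] -> 11 lines: qtmhx dxbqr mat qzk crzl alqv odjoi jybjf qmmb jgzo bjbo
Hunk 3: at line 2 remove [mat,qzk] add [idj] -> 10 lines: qtmhx dxbqr idj crzl alqv odjoi jybjf qmmb jgzo bjbo
Hunk 4: at line 4 remove [alqv,odjoi] add [nead,eldb] -> 10 lines: qtmhx dxbqr idj crzl nead eldb jybjf qmmb jgzo bjbo
Hunk 5: at line 1 remove [dxbqr,idj,crzl] add [cjh,hrdkm,jjxcs] -> 10 lines: qtmhx cjh hrdkm jjxcs nead eldb jybjf qmmb jgzo bjbo
Hunk 6: at line 2 remove [hrdkm,jjxcs] add [xeks,kqc] -> 10 lines: qtmhx cjh xeks kqc nead eldb jybjf qmmb jgzo bjbo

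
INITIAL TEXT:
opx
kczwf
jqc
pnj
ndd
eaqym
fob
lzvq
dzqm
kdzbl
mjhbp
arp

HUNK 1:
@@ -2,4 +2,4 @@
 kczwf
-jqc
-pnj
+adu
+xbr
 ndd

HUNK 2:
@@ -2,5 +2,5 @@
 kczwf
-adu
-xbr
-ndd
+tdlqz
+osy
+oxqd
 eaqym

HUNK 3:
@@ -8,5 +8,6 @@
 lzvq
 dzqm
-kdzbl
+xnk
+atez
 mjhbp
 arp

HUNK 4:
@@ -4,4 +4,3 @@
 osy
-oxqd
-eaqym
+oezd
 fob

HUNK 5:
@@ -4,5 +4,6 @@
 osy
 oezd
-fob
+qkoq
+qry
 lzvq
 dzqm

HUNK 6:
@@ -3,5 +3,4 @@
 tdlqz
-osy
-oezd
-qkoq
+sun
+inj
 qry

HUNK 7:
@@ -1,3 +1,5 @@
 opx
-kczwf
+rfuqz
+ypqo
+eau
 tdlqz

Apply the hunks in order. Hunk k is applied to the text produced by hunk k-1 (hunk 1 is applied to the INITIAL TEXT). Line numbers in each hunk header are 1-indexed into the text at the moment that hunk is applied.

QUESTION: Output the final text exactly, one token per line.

Hunk 1: at line 2 remove [jqc,pnj] add [adu,xbr] -> 12 lines: opx kczwf adu xbr ndd eaqym fob lzvq dzqm kdzbl mjhbp arp
Hunk 2: at line 2 remove [adu,xbr,ndd] add [tdlqz,osy,oxqd] -> 12 lines: opx kczwf tdlqz osy oxqd eaqym fob lzvq dzqm kdzbl mjhbp arp
Hunk 3: at line 8 remove [kdzbl] add [xnk,atez] -> 13 lines: opx kczwf tdlqz osy oxqd eaqym fob lzvq dzqm xnk atez mjhbp arp
Hunk 4: at line 4 remove [oxqd,eaqym] add [oezd] -> 12 lines: opx kczwf tdlqz osy oezd fob lzvq dzqm xnk atez mjhbp arp
Hunk 5: at line 4 remove [fob] add [qkoq,qry] -> 13 lines: opx kczwf tdlqz osy oezd qkoq qry lzvq dzqm xnk atez mjhbp arp
Hunk 6: at line 3 remove [osy,oezd,qkoq] add [sun,inj] -> 12 lines: opx kczwf tdlqz sun inj qry lzvq dzqm xnk atez mjhbp arp
Hunk 7: at line 1 remove [kczwf] add [rfuqz,ypqo,eau] -> 14 lines: opx rfuqz ypqo eau tdlqz sun inj qry lzvq dzqm xnk atez mjhbp arp

Answer: opx
rfuqz
ypqo
eau
tdlqz
sun
inj
qry
lzvq
dzqm
xnk
atez
mjhbp
arp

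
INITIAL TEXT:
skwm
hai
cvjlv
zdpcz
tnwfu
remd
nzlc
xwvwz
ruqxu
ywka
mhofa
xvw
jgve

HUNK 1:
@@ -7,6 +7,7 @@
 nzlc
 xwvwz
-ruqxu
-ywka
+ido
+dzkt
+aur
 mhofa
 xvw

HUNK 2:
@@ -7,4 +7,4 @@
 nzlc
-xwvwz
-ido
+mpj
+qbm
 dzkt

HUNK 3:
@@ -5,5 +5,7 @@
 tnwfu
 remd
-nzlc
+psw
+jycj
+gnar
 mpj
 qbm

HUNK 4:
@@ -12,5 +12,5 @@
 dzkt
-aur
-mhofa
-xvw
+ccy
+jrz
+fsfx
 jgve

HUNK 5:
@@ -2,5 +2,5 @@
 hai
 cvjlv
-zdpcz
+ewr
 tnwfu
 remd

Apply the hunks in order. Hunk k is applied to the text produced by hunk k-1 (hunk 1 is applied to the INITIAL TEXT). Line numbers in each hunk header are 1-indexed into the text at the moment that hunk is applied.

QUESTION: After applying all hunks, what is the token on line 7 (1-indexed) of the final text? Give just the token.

Answer: psw

Derivation:
Hunk 1: at line 7 remove [ruqxu,ywka] add [ido,dzkt,aur] -> 14 lines: skwm hai cvjlv zdpcz tnwfu remd nzlc xwvwz ido dzkt aur mhofa xvw jgve
Hunk 2: at line 7 remove [xwvwz,ido] add [mpj,qbm] -> 14 lines: skwm hai cvjlv zdpcz tnwfu remd nzlc mpj qbm dzkt aur mhofa xvw jgve
Hunk 3: at line 5 remove [nzlc] add [psw,jycj,gnar] -> 16 lines: skwm hai cvjlv zdpcz tnwfu remd psw jycj gnar mpj qbm dzkt aur mhofa xvw jgve
Hunk 4: at line 12 remove [aur,mhofa,xvw] add [ccy,jrz,fsfx] -> 16 lines: skwm hai cvjlv zdpcz tnwfu remd psw jycj gnar mpj qbm dzkt ccy jrz fsfx jgve
Hunk 5: at line 2 remove [zdpcz] add [ewr] -> 16 lines: skwm hai cvjlv ewr tnwfu remd psw jycj gnar mpj qbm dzkt ccy jrz fsfx jgve
Final line 7: psw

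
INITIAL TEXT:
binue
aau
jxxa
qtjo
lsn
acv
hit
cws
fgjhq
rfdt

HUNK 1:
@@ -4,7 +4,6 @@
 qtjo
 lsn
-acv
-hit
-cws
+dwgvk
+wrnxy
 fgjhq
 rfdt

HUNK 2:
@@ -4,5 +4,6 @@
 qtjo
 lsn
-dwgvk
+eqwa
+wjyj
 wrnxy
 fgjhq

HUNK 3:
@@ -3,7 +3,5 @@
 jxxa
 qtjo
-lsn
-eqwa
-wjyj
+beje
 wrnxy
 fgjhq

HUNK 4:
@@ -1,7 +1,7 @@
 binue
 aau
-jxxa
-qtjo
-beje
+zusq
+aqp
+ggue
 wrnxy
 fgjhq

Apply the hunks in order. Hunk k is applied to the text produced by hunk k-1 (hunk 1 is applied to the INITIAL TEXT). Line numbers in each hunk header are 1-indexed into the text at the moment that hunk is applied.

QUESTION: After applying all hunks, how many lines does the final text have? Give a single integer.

Answer: 8

Derivation:
Hunk 1: at line 4 remove [acv,hit,cws] add [dwgvk,wrnxy] -> 9 lines: binue aau jxxa qtjo lsn dwgvk wrnxy fgjhq rfdt
Hunk 2: at line 4 remove [dwgvk] add [eqwa,wjyj] -> 10 lines: binue aau jxxa qtjo lsn eqwa wjyj wrnxy fgjhq rfdt
Hunk 3: at line 3 remove [lsn,eqwa,wjyj] add [beje] -> 8 lines: binue aau jxxa qtjo beje wrnxy fgjhq rfdt
Hunk 4: at line 1 remove [jxxa,qtjo,beje] add [zusq,aqp,ggue] -> 8 lines: binue aau zusq aqp ggue wrnxy fgjhq rfdt
Final line count: 8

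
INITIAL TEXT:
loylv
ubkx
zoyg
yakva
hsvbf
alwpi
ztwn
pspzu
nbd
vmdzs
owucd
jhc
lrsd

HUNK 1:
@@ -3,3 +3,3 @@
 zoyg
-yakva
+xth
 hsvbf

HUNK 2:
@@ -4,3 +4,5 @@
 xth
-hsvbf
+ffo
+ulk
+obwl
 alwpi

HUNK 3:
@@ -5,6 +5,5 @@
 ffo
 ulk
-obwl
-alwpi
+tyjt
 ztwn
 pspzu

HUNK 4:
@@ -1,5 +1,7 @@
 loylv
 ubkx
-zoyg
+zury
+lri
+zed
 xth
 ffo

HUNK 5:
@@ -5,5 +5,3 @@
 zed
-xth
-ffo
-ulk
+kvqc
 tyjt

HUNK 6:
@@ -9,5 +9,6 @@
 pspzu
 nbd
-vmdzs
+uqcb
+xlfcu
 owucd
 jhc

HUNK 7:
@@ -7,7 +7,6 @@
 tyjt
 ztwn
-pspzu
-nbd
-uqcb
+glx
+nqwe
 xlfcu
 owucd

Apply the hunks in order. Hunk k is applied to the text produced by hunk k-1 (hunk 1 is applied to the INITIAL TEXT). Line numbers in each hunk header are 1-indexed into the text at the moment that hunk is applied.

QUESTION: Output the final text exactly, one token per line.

Hunk 1: at line 3 remove [yakva] add [xth] -> 13 lines: loylv ubkx zoyg xth hsvbf alwpi ztwn pspzu nbd vmdzs owucd jhc lrsd
Hunk 2: at line 4 remove [hsvbf] add [ffo,ulk,obwl] -> 15 lines: loylv ubkx zoyg xth ffo ulk obwl alwpi ztwn pspzu nbd vmdzs owucd jhc lrsd
Hunk 3: at line 5 remove [obwl,alwpi] add [tyjt] -> 14 lines: loylv ubkx zoyg xth ffo ulk tyjt ztwn pspzu nbd vmdzs owucd jhc lrsd
Hunk 4: at line 1 remove [zoyg] add [zury,lri,zed] -> 16 lines: loylv ubkx zury lri zed xth ffo ulk tyjt ztwn pspzu nbd vmdzs owucd jhc lrsd
Hunk 5: at line 5 remove [xth,ffo,ulk] add [kvqc] -> 14 lines: loylv ubkx zury lri zed kvqc tyjt ztwn pspzu nbd vmdzs owucd jhc lrsd
Hunk 6: at line 9 remove [vmdzs] add [uqcb,xlfcu] -> 15 lines: loylv ubkx zury lri zed kvqc tyjt ztwn pspzu nbd uqcb xlfcu owucd jhc lrsd
Hunk 7: at line 7 remove [pspzu,nbd,uqcb] add [glx,nqwe] -> 14 lines: loylv ubkx zury lri zed kvqc tyjt ztwn glx nqwe xlfcu owucd jhc lrsd

Answer: loylv
ubkx
zury
lri
zed
kvqc
tyjt
ztwn
glx
nqwe
xlfcu
owucd
jhc
lrsd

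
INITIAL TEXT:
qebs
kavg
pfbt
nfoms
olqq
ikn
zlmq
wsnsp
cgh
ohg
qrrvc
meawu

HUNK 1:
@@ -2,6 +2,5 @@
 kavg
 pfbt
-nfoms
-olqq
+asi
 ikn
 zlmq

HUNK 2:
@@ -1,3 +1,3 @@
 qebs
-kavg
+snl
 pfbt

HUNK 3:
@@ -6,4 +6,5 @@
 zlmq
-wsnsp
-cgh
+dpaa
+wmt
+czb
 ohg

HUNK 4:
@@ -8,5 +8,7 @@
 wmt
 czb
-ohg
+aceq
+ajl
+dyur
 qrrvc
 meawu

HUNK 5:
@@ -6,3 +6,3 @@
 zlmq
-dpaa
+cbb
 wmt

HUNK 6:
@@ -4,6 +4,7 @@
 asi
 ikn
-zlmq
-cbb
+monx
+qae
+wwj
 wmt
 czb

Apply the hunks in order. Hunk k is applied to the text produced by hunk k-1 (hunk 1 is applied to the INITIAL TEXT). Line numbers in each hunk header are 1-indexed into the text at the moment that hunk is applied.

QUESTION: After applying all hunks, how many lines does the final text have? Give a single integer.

Hunk 1: at line 2 remove [nfoms,olqq] add [asi] -> 11 lines: qebs kavg pfbt asi ikn zlmq wsnsp cgh ohg qrrvc meawu
Hunk 2: at line 1 remove [kavg] add [snl] -> 11 lines: qebs snl pfbt asi ikn zlmq wsnsp cgh ohg qrrvc meawu
Hunk 3: at line 6 remove [wsnsp,cgh] add [dpaa,wmt,czb] -> 12 lines: qebs snl pfbt asi ikn zlmq dpaa wmt czb ohg qrrvc meawu
Hunk 4: at line 8 remove [ohg] add [aceq,ajl,dyur] -> 14 lines: qebs snl pfbt asi ikn zlmq dpaa wmt czb aceq ajl dyur qrrvc meawu
Hunk 5: at line 6 remove [dpaa] add [cbb] -> 14 lines: qebs snl pfbt asi ikn zlmq cbb wmt czb aceq ajl dyur qrrvc meawu
Hunk 6: at line 4 remove [zlmq,cbb] add [monx,qae,wwj] -> 15 lines: qebs snl pfbt asi ikn monx qae wwj wmt czb aceq ajl dyur qrrvc meawu
Final line count: 15

Answer: 15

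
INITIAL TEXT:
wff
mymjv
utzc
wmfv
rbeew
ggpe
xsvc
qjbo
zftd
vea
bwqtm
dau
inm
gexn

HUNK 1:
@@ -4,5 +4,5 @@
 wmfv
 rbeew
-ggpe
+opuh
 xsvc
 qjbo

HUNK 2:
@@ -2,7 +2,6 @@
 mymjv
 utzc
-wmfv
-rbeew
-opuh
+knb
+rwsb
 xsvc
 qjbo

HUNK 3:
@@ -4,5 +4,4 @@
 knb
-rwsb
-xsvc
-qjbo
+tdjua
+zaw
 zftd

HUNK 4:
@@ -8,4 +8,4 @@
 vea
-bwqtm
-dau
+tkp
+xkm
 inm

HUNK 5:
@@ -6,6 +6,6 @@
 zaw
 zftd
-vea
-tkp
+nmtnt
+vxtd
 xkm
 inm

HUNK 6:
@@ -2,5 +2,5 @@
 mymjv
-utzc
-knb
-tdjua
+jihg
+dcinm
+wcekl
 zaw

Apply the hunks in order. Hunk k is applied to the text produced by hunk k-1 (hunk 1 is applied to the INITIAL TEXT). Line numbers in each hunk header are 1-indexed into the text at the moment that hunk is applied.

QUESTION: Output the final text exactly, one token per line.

Answer: wff
mymjv
jihg
dcinm
wcekl
zaw
zftd
nmtnt
vxtd
xkm
inm
gexn

Derivation:
Hunk 1: at line 4 remove [ggpe] add [opuh] -> 14 lines: wff mymjv utzc wmfv rbeew opuh xsvc qjbo zftd vea bwqtm dau inm gexn
Hunk 2: at line 2 remove [wmfv,rbeew,opuh] add [knb,rwsb] -> 13 lines: wff mymjv utzc knb rwsb xsvc qjbo zftd vea bwqtm dau inm gexn
Hunk 3: at line 4 remove [rwsb,xsvc,qjbo] add [tdjua,zaw] -> 12 lines: wff mymjv utzc knb tdjua zaw zftd vea bwqtm dau inm gexn
Hunk 4: at line 8 remove [bwqtm,dau] add [tkp,xkm] -> 12 lines: wff mymjv utzc knb tdjua zaw zftd vea tkp xkm inm gexn
Hunk 5: at line 6 remove [vea,tkp] add [nmtnt,vxtd] -> 12 lines: wff mymjv utzc knb tdjua zaw zftd nmtnt vxtd xkm inm gexn
Hunk 6: at line 2 remove [utzc,knb,tdjua] add [jihg,dcinm,wcekl] -> 12 lines: wff mymjv jihg dcinm wcekl zaw zftd nmtnt vxtd xkm inm gexn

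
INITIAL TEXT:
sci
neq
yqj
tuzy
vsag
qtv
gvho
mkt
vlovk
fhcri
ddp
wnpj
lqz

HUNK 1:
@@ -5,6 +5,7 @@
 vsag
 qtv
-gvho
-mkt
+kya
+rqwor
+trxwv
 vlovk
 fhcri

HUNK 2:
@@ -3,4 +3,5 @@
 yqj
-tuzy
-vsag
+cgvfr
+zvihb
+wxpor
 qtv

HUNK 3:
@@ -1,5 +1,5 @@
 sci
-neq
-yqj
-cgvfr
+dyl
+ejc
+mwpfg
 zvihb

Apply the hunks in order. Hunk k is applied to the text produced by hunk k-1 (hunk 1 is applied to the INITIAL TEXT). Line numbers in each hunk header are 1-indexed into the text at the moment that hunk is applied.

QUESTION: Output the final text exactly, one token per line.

Hunk 1: at line 5 remove [gvho,mkt] add [kya,rqwor,trxwv] -> 14 lines: sci neq yqj tuzy vsag qtv kya rqwor trxwv vlovk fhcri ddp wnpj lqz
Hunk 2: at line 3 remove [tuzy,vsag] add [cgvfr,zvihb,wxpor] -> 15 lines: sci neq yqj cgvfr zvihb wxpor qtv kya rqwor trxwv vlovk fhcri ddp wnpj lqz
Hunk 3: at line 1 remove [neq,yqj,cgvfr] add [dyl,ejc,mwpfg] -> 15 lines: sci dyl ejc mwpfg zvihb wxpor qtv kya rqwor trxwv vlovk fhcri ddp wnpj lqz

Answer: sci
dyl
ejc
mwpfg
zvihb
wxpor
qtv
kya
rqwor
trxwv
vlovk
fhcri
ddp
wnpj
lqz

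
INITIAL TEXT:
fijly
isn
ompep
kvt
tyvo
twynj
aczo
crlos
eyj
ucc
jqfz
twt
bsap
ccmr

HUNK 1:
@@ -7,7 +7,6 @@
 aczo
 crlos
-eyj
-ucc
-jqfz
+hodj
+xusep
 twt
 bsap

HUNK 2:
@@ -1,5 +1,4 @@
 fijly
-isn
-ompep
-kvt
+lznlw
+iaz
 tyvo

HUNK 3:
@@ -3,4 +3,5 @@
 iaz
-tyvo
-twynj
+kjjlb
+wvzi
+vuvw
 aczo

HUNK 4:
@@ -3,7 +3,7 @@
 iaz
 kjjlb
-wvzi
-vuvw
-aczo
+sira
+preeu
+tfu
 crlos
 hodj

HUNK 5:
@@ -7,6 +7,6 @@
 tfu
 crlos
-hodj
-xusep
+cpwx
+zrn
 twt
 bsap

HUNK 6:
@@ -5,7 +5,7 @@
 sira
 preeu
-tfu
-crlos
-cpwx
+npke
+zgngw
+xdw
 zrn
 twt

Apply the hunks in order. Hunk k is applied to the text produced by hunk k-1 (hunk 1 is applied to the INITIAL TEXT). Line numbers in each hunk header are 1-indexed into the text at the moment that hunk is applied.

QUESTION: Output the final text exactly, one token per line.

Answer: fijly
lznlw
iaz
kjjlb
sira
preeu
npke
zgngw
xdw
zrn
twt
bsap
ccmr

Derivation:
Hunk 1: at line 7 remove [eyj,ucc,jqfz] add [hodj,xusep] -> 13 lines: fijly isn ompep kvt tyvo twynj aczo crlos hodj xusep twt bsap ccmr
Hunk 2: at line 1 remove [isn,ompep,kvt] add [lznlw,iaz] -> 12 lines: fijly lznlw iaz tyvo twynj aczo crlos hodj xusep twt bsap ccmr
Hunk 3: at line 3 remove [tyvo,twynj] add [kjjlb,wvzi,vuvw] -> 13 lines: fijly lznlw iaz kjjlb wvzi vuvw aczo crlos hodj xusep twt bsap ccmr
Hunk 4: at line 3 remove [wvzi,vuvw,aczo] add [sira,preeu,tfu] -> 13 lines: fijly lznlw iaz kjjlb sira preeu tfu crlos hodj xusep twt bsap ccmr
Hunk 5: at line 7 remove [hodj,xusep] add [cpwx,zrn] -> 13 lines: fijly lznlw iaz kjjlb sira preeu tfu crlos cpwx zrn twt bsap ccmr
Hunk 6: at line 5 remove [tfu,crlos,cpwx] add [npke,zgngw,xdw] -> 13 lines: fijly lznlw iaz kjjlb sira preeu npke zgngw xdw zrn twt bsap ccmr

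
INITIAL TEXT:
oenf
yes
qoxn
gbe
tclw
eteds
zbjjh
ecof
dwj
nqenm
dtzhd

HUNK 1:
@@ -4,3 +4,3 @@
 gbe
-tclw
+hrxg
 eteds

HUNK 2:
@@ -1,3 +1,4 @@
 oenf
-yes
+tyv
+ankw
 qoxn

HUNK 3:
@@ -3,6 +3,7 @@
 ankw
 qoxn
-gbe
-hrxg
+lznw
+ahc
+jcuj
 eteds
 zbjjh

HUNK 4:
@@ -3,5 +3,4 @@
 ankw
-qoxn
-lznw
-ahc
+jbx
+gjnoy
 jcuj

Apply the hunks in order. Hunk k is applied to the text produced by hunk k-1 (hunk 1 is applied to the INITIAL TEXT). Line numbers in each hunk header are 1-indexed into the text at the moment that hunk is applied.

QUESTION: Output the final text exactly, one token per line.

Hunk 1: at line 4 remove [tclw] add [hrxg] -> 11 lines: oenf yes qoxn gbe hrxg eteds zbjjh ecof dwj nqenm dtzhd
Hunk 2: at line 1 remove [yes] add [tyv,ankw] -> 12 lines: oenf tyv ankw qoxn gbe hrxg eteds zbjjh ecof dwj nqenm dtzhd
Hunk 3: at line 3 remove [gbe,hrxg] add [lznw,ahc,jcuj] -> 13 lines: oenf tyv ankw qoxn lznw ahc jcuj eteds zbjjh ecof dwj nqenm dtzhd
Hunk 4: at line 3 remove [qoxn,lznw,ahc] add [jbx,gjnoy] -> 12 lines: oenf tyv ankw jbx gjnoy jcuj eteds zbjjh ecof dwj nqenm dtzhd

Answer: oenf
tyv
ankw
jbx
gjnoy
jcuj
eteds
zbjjh
ecof
dwj
nqenm
dtzhd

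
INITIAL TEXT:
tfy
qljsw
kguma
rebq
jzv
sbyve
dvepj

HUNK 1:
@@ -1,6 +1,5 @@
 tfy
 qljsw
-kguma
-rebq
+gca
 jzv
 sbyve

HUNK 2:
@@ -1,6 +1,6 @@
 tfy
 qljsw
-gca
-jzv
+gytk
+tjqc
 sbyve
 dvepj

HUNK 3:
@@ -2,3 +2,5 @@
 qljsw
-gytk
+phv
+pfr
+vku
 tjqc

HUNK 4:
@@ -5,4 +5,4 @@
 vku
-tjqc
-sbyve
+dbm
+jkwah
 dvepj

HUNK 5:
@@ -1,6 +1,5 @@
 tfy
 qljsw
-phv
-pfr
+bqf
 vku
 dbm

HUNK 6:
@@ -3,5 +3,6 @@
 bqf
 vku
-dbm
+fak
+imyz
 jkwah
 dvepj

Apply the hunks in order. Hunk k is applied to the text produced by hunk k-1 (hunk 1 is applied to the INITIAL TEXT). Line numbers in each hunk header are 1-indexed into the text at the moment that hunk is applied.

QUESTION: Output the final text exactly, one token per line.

Hunk 1: at line 1 remove [kguma,rebq] add [gca] -> 6 lines: tfy qljsw gca jzv sbyve dvepj
Hunk 2: at line 1 remove [gca,jzv] add [gytk,tjqc] -> 6 lines: tfy qljsw gytk tjqc sbyve dvepj
Hunk 3: at line 2 remove [gytk] add [phv,pfr,vku] -> 8 lines: tfy qljsw phv pfr vku tjqc sbyve dvepj
Hunk 4: at line 5 remove [tjqc,sbyve] add [dbm,jkwah] -> 8 lines: tfy qljsw phv pfr vku dbm jkwah dvepj
Hunk 5: at line 1 remove [phv,pfr] add [bqf] -> 7 lines: tfy qljsw bqf vku dbm jkwah dvepj
Hunk 6: at line 3 remove [dbm] add [fak,imyz] -> 8 lines: tfy qljsw bqf vku fak imyz jkwah dvepj

Answer: tfy
qljsw
bqf
vku
fak
imyz
jkwah
dvepj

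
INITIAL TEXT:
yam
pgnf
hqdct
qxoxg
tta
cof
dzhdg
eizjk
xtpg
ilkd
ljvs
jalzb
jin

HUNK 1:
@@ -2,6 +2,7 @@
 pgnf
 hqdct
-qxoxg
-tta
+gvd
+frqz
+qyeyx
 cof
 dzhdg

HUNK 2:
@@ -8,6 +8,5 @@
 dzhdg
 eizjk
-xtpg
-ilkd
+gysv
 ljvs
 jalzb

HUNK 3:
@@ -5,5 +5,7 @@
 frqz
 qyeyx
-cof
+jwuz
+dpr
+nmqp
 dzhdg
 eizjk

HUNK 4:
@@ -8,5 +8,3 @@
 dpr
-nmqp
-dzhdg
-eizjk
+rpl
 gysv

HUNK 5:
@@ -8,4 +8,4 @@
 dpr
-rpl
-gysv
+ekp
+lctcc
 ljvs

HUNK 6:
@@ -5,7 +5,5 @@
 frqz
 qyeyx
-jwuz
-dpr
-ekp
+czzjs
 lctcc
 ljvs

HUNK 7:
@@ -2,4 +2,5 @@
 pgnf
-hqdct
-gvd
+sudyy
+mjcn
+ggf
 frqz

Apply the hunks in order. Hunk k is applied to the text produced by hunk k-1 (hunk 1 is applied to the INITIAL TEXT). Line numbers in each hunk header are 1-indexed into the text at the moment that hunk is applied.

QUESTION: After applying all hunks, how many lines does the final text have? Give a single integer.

Hunk 1: at line 2 remove [qxoxg,tta] add [gvd,frqz,qyeyx] -> 14 lines: yam pgnf hqdct gvd frqz qyeyx cof dzhdg eizjk xtpg ilkd ljvs jalzb jin
Hunk 2: at line 8 remove [xtpg,ilkd] add [gysv] -> 13 lines: yam pgnf hqdct gvd frqz qyeyx cof dzhdg eizjk gysv ljvs jalzb jin
Hunk 3: at line 5 remove [cof] add [jwuz,dpr,nmqp] -> 15 lines: yam pgnf hqdct gvd frqz qyeyx jwuz dpr nmqp dzhdg eizjk gysv ljvs jalzb jin
Hunk 4: at line 8 remove [nmqp,dzhdg,eizjk] add [rpl] -> 13 lines: yam pgnf hqdct gvd frqz qyeyx jwuz dpr rpl gysv ljvs jalzb jin
Hunk 5: at line 8 remove [rpl,gysv] add [ekp,lctcc] -> 13 lines: yam pgnf hqdct gvd frqz qyeyx jwuz dpr ekp lctcc ljvs jalzb jin
Hunk 6: at line 5 remove [jwuz,dpr,ekp] add [czzjs] -> 11 lines: yam pgnf hqdct gvd frqz qyeyx czzjs lctcc ljvs jalzb jin
Hunk 7: at line 2 remove [hqdct,gvd] add [sudyy,mjcn,ggf] -> 12 lines: yam pgnf sudyy mjcn ggf frqz qyeyx czzjs lctcc ljvs jalzb jin
Final line count: 12

Answer: 12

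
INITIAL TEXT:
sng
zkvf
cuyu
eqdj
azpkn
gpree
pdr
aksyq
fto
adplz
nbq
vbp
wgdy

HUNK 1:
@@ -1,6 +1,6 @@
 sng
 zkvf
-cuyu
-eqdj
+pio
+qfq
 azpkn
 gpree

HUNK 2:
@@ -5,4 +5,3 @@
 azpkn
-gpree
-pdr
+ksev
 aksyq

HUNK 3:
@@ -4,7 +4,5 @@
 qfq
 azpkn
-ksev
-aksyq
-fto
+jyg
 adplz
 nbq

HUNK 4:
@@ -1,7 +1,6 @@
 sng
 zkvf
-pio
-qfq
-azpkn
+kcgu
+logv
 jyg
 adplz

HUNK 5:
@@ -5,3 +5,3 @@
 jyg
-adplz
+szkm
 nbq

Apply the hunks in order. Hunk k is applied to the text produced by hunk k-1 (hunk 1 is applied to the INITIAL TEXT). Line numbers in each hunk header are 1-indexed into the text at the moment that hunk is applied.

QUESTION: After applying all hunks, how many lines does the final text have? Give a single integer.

Answer: 9

Derivation:
Hunk 1: at line 1 remove [cuyu,eqdj] add [pio,qfq] -> 13 lines: sng zkvf pio qfq azpkn gpree pdr aksyq fto adplz nbq vbp wgdy
Hunk 2: at line 5 remove [gpree,pdr] add [ksev] -> 12 lines: sng zkvf pio qfq azpkn ksev aksyq fto adplz nbq vbp wgdy
Hunk 3: at line 4 remove [ksev,aksyq,fto] add [jyg] -> 10 lines: sng zkvf pio qfq azpkn jyg adplz nbq vbp wgdy
Hunk 4: at line 1 remove [pio,qfq,azpkn] add [kcgu,logv] -> 9 lines: sng zkvf kcgu logv jyg adplz nbq vbp wgdy
Hunk 5: at line 5 remove [adplz] add [szkm] -> 9 lines: sng zkvf kcgu logv jyg szkm nbq vbp wgdy
Final line count: 9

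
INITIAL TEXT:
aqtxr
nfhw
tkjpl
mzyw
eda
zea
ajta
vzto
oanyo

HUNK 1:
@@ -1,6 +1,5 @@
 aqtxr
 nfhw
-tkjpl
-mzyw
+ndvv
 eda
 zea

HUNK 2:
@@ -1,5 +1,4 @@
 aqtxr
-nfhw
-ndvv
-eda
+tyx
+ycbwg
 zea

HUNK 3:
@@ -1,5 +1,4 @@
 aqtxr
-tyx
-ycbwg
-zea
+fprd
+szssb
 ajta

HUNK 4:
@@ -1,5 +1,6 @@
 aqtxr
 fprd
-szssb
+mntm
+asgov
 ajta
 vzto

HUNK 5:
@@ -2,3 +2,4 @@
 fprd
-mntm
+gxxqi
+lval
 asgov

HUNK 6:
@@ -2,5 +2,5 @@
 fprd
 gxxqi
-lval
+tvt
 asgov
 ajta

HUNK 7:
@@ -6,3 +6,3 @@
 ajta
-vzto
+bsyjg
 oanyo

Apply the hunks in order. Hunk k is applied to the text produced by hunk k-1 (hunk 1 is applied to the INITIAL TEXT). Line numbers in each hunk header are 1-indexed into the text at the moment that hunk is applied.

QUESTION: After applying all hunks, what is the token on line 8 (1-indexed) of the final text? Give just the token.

Answer: oanyo

Derivation:
Hunk 1: at line 1 remove [tkjpl,mzyw] add [ndvv] -> 8 lines: aqtxr nfhw ndvv eda zea ajta vzto oanyo
Hunk 2: at line 1 remove [nfhw,ndvv,eda] add [tyx,ycbwg] -> 7 lines: aqtxr tyx ycbwg zea ajta vzto oanyo
Hunk 3: at line 1 remove [tyx,ycbwg,zea] add [fprd,szssb] -> 6 lines: aqtxr fprd szssb ajta vzto oanyo
Hunk 4: at line 1 remove [szssb] add [mntm,asgov] -> 7 lines: aqtxr fprd mntm asgov ajta vzto oanyo
Hunk 5: at line 2 remove [mntm] add [gxxqi,lval] -> 8 lines: aqtxr fprd gxxqi lval asgov ajta vzto oanyo
Hunk 6: at line 2 remove [lval] add [tvt] -> 8 lines: aqtxr fprd gxxqi tvt asgov ajta vzto oanyo
Hunk 7: at line 6 remove [vzto] add [bsyjg] -> 8 lines: aqtxr fprd gxxqi tvt asgov ajta bsyjg oanyo
Final line 8: oanyo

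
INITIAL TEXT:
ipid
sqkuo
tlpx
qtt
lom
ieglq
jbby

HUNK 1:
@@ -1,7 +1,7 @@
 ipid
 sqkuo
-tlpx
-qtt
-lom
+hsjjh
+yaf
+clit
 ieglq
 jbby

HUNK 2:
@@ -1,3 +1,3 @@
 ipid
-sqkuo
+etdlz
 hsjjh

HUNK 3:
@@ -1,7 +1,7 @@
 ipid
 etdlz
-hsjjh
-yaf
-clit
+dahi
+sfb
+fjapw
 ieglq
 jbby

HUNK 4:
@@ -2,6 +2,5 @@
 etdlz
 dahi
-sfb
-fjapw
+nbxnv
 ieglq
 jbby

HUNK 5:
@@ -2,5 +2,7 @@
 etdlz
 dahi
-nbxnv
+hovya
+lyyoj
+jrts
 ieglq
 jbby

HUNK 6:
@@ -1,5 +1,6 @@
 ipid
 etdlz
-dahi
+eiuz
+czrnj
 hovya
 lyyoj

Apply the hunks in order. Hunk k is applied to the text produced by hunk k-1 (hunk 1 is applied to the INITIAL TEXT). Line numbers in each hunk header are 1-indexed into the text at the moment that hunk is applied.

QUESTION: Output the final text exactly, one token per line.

Answer: ipid
etdlz
eiuz
czrnj
hovya
lyyoj
jrts
ieglq
jbby

Derivation:
Hunk 1: at line 1 remove [tlpx,qtt,lom] add [hsjjh,yaf,clit] -> 7 lines: ipid sqkuo hsjjh yaf clit ieglq jbby
Hunk 2: at line 1 remove [sqkuo] add [etdlz] -> 7 lines: ipid etdlz hsjjh yaf clit ieglq jbby
Hunk 3: at line 1 remove [hsjjh,yaf,clit] add [dahi,sfb,fjapw] -> 7 lines: ipid etdlz dahi sfb fjapw ieglq jbby
Hunk 4: at line 2 remove [sfb,fjapw] add [nbxnv] -> 6 lines: ipid etdlz dahi nbxnv ieglq jbby
Hunk 5: at line 2 remove [nbxnv] add [hovya,lyyoj,jrts] -> 8 lines: ipid etdlz dahi hovya lyyoj jrts ieglq jbby
Hunk 6: at line 1 remove [dahi] add [eiuz,czrnj] -> 9 lines: ipid etdlz eiuz czrnj hovya lyyoj jrts ieglq jbby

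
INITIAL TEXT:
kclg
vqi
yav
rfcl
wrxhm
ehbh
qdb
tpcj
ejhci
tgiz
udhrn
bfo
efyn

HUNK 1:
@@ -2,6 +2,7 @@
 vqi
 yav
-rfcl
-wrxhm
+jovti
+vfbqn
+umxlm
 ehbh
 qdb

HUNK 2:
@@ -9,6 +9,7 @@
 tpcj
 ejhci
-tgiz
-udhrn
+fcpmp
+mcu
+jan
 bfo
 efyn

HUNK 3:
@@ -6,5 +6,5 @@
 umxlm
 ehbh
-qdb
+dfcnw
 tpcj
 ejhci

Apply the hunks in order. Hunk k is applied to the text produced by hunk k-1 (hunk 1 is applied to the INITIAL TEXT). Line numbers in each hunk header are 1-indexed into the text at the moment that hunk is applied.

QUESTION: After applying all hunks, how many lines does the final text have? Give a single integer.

Hunk 1: at line 2 remove [rfcl,wrxhm] add [jovti,vfbqn,umxlm] -> 14 lines: kclg vqi yav jovti vfbqn umxlm ehbh qdb tpcj ejhci tgiz udhrn bfo efyn
Hunk 2: at line 9 remove [tgiz,udhrn] add [fcpmp,mcu,jan] -> 15 lines: kclg vqi yav jovti vfbqn umxlm ehbh qdb tpcj ejhci fcpmp mcu jan bfo efyn
Hunk 3: at line 6 remove [qdb] add [dfcnw] -> 15 lines: kclg vqi yav jovti vfbqn umxlm ehbh dfcnw tpcj ejhci fcpmp mcu jan bfo efyn
Final line count: 15

Answer: 15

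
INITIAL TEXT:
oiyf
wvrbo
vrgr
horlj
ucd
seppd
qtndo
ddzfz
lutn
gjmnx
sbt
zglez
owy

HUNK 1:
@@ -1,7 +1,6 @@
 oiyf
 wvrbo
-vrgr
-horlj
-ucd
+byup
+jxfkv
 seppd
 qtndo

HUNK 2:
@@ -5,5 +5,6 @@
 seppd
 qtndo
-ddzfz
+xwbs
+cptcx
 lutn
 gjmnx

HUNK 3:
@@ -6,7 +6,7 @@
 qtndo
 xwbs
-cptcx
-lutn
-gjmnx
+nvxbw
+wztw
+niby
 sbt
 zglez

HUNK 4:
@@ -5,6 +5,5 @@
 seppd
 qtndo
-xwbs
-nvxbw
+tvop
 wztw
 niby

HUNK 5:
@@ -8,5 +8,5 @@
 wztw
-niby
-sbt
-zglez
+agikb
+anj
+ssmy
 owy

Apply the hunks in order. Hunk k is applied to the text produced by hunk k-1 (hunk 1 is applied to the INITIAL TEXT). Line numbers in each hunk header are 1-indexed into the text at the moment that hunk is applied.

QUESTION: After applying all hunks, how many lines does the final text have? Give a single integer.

Hunk 1: at line 1 remove [vrgr,horlj,ucd] add [byup,jxfkv] -> 12 lines: oiyf wvrbo byup jxfkv seppd qtndo ddzfz lutn gjmnx sbt zglez owy
Hunk 2: at line 5 remove [ddzfz] add [xwbs,cptcx] -> 13 lines: oiyf wvrbo byup jxfkv seppd qtndo xwbs cptcx lutn gjmnx sbt zglez owy
Hunk 3: at line 6 remove [cptcx,lutn,gjmnx] add [nvxbw,wztw,niby] -> 13 lines: oiyf wvrbo byup jxfkv seppd qtndo xwbs nvxbw wztw niby sbt zglez owy
Hunk 4: at line 5 remove [xwbs,nvxbw] add [tvop] -> 12 lines: oiyf wvrbo byup jxfkv seppd qtndo tvop wztw niby sbt zglez owy
Hunk 5: at line 8 remove [niby,sbt,zglez] add [agikb,anj,ssmy] -> 12 lines: oiyf wvrbo byup jxfkv seppd qtndo tvop wztw agikb anj ssmy owy
Final line count: 12

Answer: 12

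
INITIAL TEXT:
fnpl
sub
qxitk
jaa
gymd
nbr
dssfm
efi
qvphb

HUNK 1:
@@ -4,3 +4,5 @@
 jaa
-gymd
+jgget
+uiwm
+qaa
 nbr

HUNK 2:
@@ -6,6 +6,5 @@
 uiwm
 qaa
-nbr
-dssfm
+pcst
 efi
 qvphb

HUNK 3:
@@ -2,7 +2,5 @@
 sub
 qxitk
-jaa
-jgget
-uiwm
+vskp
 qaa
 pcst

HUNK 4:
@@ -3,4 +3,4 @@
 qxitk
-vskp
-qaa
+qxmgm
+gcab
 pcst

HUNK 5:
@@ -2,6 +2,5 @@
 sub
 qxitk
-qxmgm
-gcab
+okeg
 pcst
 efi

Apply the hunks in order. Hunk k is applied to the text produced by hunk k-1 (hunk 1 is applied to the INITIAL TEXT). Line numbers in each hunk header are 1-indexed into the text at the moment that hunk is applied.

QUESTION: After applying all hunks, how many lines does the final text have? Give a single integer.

Hunk 1: at line 4 remove [gymd] add [jgget,uiwm,qaa] -> 11 lines: fnpl sub qxitk jaa jgget uiwm qaa nbr dssfm efi qvphb
Hunk 2: at line 6 remove [nbr,dssfm] add [pcst] -> 10 lines: fnpl sub qxitk jaa jgget uiwm qaa pcst efi qvphb
Hunk 3: at line 2 remove [jaa,jgget,uiwm] add [vskp] -> 8 lines: fnpl sub qxitk vskp qaa pcst efi qvphb
Hunk 4: at line 3 remove [vskp,qaa] add [qxmgm,gcab] -> 8 lines: fnpl sub qxitk qxmgm gcab pcst efi qvphb
Hunk 5: at line 2 remove [qxmgm,gcab] add [okeg] -> 7 lines: fnpl sub qxitk okeg pcst efi qvphb
Final line count: 7

Answer: 7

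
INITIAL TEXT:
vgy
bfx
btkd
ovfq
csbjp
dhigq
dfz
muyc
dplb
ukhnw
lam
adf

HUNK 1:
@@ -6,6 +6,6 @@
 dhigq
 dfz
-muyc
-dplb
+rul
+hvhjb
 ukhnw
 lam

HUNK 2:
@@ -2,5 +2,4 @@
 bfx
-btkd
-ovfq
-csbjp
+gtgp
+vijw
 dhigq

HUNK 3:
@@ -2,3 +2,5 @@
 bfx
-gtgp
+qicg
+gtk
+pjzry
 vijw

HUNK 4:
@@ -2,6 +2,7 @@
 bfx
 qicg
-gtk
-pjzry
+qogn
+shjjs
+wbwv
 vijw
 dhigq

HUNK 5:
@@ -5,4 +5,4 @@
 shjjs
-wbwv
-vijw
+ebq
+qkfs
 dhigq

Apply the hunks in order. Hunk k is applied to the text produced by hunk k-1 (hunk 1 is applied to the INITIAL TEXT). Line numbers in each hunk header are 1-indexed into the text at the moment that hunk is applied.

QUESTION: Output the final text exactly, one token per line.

Answer: vgy
bfx
qicg
qogn
shjjs
ebq
qkfs
dhigq
dfz
rul
hvhjb
ukhnw
lam
adf

Derivation:
Hunk 1: at line 6 remove [muyc,dplb] add [rul,hvhjb] -> 12 lines: vgy bfx btkd ovfq csbjp dhigq dfz rul hvhjb ukhnw lam adf
Hunk 2: at line 2 remove [btkd,ovfq,csbjp] add [gtgp,vijw] -> 11 lines: vgy bfx gtgp vijw dhigq dfz rul hvhjb ukhnw lam adf
Hunk 3: at line 2 remove [gtgp] add [qicg,gtk,pjzry] -> 13 lines: vgy bfx qicg gtk pjzry vijw dhigq dfz rul hvhjb ukhnw lam adf
Hunk 4: at line 2 remove [gtk,pjzry] add [qogn,shjjs,wbwv] -> 14 lines: vgy bfx qicg qogn shjjs wbwv vijw dhigq dfz rul hvhjb ukhnw lam adf
Hunk 5: at line 5 remove [wbwv,vijw] add [ebq,qkfs] -> 14 lines: vgy bfx qicg qogn shjjs ebq qkfs dhigq dfz rul hvhjb ukhnw lam adf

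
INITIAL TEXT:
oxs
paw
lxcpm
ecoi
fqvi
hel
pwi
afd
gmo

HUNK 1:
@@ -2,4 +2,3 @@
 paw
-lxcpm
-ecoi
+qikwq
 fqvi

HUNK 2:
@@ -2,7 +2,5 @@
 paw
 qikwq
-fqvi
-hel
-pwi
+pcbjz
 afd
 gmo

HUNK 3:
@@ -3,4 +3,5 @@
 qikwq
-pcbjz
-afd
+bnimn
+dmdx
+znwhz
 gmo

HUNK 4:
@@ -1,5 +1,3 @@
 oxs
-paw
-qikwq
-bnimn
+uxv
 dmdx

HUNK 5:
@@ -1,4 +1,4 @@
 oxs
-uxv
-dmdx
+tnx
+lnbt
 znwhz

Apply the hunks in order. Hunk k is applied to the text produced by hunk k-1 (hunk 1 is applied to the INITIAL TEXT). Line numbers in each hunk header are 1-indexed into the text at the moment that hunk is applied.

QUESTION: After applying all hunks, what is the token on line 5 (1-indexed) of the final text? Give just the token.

Hunk 1: at line 2 remove [lxcpm,ecoi] add [qikwq] -> 8 lines: oxs paw qikwq fqvi hel pwi afd gmo
Hunk 2: at line 2 remove [fqvi,hel,pwi] add [pcbjz] -> 6 lines: oxs paw qikwq pcbjz afd gmo
Hunk 3: at line 3 remove [pcbjz,afd] add [bnimn,dmdx,znwhz] -> 7 lines: oxs paw qikwq bnimn dmdx znwhz gmo
Hunk 4: at line 1 remove [paw,qikwq,bnimn] add [uxv] -> 5 lines: oxs uxv dmdx znwhz gmo
Hunk 5: at line 1 remove [uxv,dmdx] add [tnx,lnbt] -> 5 lines: oxs tnx lnbt znwhz gmo
Final line 5: gmo

Answer: gmo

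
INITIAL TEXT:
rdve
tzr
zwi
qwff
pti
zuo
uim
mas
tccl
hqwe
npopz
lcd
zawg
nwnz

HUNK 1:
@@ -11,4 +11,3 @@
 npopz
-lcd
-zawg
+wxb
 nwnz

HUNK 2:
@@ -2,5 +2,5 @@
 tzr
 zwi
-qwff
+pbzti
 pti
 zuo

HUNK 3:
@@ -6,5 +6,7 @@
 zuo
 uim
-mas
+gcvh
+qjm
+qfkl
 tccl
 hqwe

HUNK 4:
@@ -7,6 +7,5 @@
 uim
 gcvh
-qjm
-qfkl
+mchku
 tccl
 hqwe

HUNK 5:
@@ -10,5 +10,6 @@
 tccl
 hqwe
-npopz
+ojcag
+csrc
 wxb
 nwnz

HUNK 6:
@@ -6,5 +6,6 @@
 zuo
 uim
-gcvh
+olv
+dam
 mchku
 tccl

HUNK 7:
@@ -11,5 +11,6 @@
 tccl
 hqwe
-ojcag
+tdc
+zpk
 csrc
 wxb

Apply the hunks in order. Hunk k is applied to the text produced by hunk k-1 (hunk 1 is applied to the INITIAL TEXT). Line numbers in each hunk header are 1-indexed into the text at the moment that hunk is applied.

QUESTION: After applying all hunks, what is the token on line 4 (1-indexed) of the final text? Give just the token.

Hunk 1: at line 11 remove [lcd,zawg] add [wxb] -> 13 lines: rdve tzr zwi qwff pti zuo uim mas tccl hqwe npopz wxb nwnz
Hunk 2: at line 2 remove [qwff] add [pbzti] -> 13 lines: rdve tzr zwi pbzti pti zuo uim mas tccl hqwe npopz wxb nwnz
Hunk 3: at line 6 remove [mas] add [gcvh,qjm,qfkl] -> 15 lines: rdve tzr zwi pbzti pti zuo uim gcvh qjm qfkl tccl hqwe npopz wxb nwnz
Hunk 4: at line 7 remove [qjm,qfkl] add [mchku] -> 14 lines: rdve tzr zwi pbzti pti zuo uim gcvh mchku tccl hqwe npopz wxb nwnz
Hunk 5: at line 10 remove [npopz] add [ojcag,csrc] -> 15 lines: rdve tzr zwi pbzti pti zuo uim gcvh mchku tccl hqwe ojcag csrc wxb nwnz
Hunk 6: at line 6 remove [gcvh] add [olv,dam] -> 16 lines: rdve tzr zwi pbzti pti zuo uim olv dam mchku tccl hqwe ojcag csrc wxb nwnz
Hunk 7: at line 11 remove [ojcag] add [tdc,zpk] -> 17 lines: rdve tzr zwi pbzti pti zuo uim olv dam mchku tccl hqwe tdc zpk csrc wxb nwnz
Final line 4: pbzti

Answer: pbzti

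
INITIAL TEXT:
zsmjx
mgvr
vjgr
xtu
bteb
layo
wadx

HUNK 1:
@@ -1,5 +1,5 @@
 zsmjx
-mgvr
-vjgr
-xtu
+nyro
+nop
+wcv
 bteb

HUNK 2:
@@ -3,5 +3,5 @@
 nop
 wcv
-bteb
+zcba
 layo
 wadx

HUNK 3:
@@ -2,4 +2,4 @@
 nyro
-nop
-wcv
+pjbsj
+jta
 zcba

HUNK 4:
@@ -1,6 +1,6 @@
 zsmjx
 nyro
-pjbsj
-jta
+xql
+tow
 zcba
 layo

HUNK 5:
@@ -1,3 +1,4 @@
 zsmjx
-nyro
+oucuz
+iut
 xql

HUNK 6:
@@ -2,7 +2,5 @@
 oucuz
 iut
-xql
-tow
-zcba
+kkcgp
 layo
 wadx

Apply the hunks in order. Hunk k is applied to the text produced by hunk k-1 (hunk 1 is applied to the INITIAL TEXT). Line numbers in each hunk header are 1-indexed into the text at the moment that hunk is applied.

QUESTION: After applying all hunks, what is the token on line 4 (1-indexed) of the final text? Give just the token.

Answer: kkcgp

Derivation:
Hunk 1: at line 1 remove [mgvr,vjgr,xtu] add [nyro,nop,wcv] -> 7 lines: zsmjx nyro nop wcv bteb layo wadx
Hunk 2: at line 3 remove [bteb] add [zcba] -> 7 lines: zsmjx nyro nop wcv zcba layo wadx
Hunk 3: at line 2 remove [nop,wcv] add [pjbsj,jta] -> 7 lines: zsmjx nyro pjbsj jta zcba layo wadx
Hunk 4: at line 1 remove [pjbsj,jta] add [xql,tow] -> 7 lines: zsmjx nyro xql tow zcba layo wadx
Hunk 5: at line 1 remove [nyro] add [oucuz,iut] -> 8 lines: zsmjx oucuz iut xql tow zcba layo wadx
Hunk 6: at line 2 remove [xql,tow,zcba] add [kkcgp] -> 6 lines: zsmjx oucuz iut kkcgp layo wadx
Final line 4: kkcgp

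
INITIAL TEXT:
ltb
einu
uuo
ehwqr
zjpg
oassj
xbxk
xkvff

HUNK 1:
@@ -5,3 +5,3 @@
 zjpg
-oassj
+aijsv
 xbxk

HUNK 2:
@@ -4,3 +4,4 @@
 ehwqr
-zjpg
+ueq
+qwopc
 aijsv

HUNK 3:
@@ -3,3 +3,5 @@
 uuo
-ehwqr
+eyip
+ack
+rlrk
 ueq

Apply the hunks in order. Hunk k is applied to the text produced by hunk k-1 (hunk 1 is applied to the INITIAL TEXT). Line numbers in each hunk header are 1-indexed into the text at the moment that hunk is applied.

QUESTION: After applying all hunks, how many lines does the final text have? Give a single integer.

Hunk 1: at line 5 remove [oassj] add [aijsv] -> 8 lines: ltb einu uuo ehwqr zjpg aijsv xbxk xkvff
Hunk 2: at line 4 remove [zjpg] add [ueq,qwopc] -> 9 lines: ltb einu uuo ehwqr ueq qwopc aijsv xbxk xkvff
Hunk 3: at line 3 remove [ehwqr] add [eyip,ack,rlrk] -> 11 lines: ltb einu uuo eyip ack rlrk ueq qwopc aijsv xbxk xkvff
Final line count: 11

Answer: 11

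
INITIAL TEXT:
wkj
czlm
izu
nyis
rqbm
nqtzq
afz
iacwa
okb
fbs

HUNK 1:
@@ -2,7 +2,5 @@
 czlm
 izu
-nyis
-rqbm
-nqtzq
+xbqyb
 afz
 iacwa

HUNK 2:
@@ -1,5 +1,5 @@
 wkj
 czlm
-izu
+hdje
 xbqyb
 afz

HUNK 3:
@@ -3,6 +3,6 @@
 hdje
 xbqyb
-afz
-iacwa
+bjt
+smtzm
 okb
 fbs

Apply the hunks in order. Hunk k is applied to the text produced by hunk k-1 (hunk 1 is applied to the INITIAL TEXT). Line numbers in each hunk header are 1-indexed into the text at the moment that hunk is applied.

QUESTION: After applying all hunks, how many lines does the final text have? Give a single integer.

Hunk 1: at line 2 remove [nyis,rqbm,nqtzq] add [xbqyb] -> 8 lines: wkj czlm izu xbqyb afz iacwa okb fbs
Hunk 2: at line 1 remove [izu] add [hdje] -> 8 lines: wkj czlm hdje xbqyb afz iacwa okb fbs
Hunk 3: at line 3 remove [afz,iacwa] add [bjt,smtzm] -> 8 lines: wkj czlm hdje xbqyb bjt smtzm okb fbs
Final line count: 8

Answer: 8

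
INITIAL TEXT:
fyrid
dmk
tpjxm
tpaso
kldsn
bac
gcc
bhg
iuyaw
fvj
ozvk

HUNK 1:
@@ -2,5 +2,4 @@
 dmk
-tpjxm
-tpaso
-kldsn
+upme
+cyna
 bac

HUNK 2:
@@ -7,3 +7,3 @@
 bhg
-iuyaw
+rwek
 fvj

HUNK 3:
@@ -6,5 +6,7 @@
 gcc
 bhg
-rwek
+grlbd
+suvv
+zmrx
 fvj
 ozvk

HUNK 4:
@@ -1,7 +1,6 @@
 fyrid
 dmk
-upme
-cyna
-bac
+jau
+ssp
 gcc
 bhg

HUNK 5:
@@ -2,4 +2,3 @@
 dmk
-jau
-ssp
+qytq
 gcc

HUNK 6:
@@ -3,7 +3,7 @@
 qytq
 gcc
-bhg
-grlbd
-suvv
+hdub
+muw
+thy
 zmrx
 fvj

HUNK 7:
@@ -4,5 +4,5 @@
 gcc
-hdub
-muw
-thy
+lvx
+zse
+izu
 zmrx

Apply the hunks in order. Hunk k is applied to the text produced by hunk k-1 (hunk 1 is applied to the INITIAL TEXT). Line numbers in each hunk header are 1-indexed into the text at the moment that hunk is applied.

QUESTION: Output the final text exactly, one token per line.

Answer: fyrid
dmk
qytq
gcc
lvx
zse
izu
zmrx
fvj
ozvk

Derivation:
Hunk 1: at line 2 remove [tpjxm,tpaso,kldsn] add [upme,cyna] -> 10 lines: fyrid dmk upme cyna bac gcc bhg iuyaw fvj ozvk
Hunk 2: at line 7 remove [iuyaw] add [rwek] -> 10 lines: fyrid dmk upme cyna bac gcc bhg rwek fvj ozvk
Hunk 3: at line 6 remove [rwek] add [grlbd,suvv,zmrx] -> 12 lines: fyrid dmk upme cyna bac gcc bhg grlbd suvv zmrx fvj ozvk
Hunk 4: at line 1 remove [upme,cyna,bac] add [jau,ssp] -> 11 lines: fyrid dmk jau ssp gcc bhg grlbd suvv zmrx fvj ozvk
Hunk 5: at line 2 remove [jau,ssp] add [qytq] -> 10 lines: fyrid dmk qytq gcc bhg grlbd suvv zmrx fvj ozvk
Hunk 6: at line 3 remove [bhg,grlbd,suvv] add [hdub,muw,thy] -> 10 lines: fyrid dmk qytq gcc hdub muw thy zmrx fvj ozvk
Hunk 7: at line 4 remove [hdub,muw,thy] add [lvx,zse,izu] -> 10 lines: fyrid dmk qytq gcc lvx zse izu zmrx fvj ozvk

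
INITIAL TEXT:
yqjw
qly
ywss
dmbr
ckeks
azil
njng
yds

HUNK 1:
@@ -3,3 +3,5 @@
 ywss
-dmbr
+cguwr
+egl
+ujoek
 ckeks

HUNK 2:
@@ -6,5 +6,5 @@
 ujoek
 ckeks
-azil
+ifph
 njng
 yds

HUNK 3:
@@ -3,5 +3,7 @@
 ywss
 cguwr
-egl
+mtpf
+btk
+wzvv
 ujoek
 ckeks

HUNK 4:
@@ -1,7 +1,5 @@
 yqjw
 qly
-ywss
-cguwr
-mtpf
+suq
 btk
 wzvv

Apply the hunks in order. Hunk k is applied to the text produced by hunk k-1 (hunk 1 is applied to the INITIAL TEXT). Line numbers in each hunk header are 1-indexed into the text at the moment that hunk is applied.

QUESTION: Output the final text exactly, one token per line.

Answer: yqjw
qly
suq
btk
wzvv
ujoek
ckeks
ifph
njng
yds

Derivation:
Hunk 1: at line 3 remove [dmbr] add [cguwr,egl,ujoek] -> 10 lines: yqjw qly ywss cguwr egl ujoek ckeks azil njng yds
Hunk 2: at line 6 remove [azil] add [ifph] -> 10 lines: yqjw qly ywss cguwr egl ujoek ckeks ifph njng yds
Hunk 3: at line 3 remove [egl] add [mtpf,btk,wzvv] -> 12 lines: yqjw qly ywss cguwr mtpf btk wzvv ujoek ckeks ifph njng yds
Hunk 4: at line 1 remove [ywss,cguwr,mtpf] add [suq] -> 10 lines: yqjw qly suq btk wzvv ujoek ckeks ifph njng yds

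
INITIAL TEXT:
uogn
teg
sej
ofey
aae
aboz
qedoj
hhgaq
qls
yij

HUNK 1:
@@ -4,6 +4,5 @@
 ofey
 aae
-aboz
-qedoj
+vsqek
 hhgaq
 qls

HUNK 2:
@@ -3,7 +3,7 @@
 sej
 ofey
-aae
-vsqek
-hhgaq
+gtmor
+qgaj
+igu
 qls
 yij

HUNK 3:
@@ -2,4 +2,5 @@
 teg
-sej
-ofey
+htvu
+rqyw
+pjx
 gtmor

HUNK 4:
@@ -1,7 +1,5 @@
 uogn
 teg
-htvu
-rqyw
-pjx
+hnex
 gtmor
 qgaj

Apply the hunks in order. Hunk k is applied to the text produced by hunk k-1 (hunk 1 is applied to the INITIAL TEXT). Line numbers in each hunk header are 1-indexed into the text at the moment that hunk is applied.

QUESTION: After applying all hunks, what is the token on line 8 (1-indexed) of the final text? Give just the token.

Answer: yij

Derivation:
Hunk 1: at line 4 remove [aboz,qedoj] add [vsqek] -> 9 lines: uogn teg sej ofey aae vsqek hhgaq qls yij
Hunk 2: at line 3 remove [aae,vsqek,hhgaq] add [gtmor,qgaj,igu] -> 9 lines: uogn teg sej ofey gtmor qgaj igu qls yij
Hunk 3: at line 2 remove [sej,ofey] add [htvu,rqyw,pjx] -> 10 lines: uogn teg htvu rqyw pjx gtmor qgaj igu qls yij
Hunk 4: at line 1 remove [htvu,rqyw,pjx] add [hnex] -> 8 lines: uogn teg hnex gtmor qgaj igu qls yij
Final line 8: yij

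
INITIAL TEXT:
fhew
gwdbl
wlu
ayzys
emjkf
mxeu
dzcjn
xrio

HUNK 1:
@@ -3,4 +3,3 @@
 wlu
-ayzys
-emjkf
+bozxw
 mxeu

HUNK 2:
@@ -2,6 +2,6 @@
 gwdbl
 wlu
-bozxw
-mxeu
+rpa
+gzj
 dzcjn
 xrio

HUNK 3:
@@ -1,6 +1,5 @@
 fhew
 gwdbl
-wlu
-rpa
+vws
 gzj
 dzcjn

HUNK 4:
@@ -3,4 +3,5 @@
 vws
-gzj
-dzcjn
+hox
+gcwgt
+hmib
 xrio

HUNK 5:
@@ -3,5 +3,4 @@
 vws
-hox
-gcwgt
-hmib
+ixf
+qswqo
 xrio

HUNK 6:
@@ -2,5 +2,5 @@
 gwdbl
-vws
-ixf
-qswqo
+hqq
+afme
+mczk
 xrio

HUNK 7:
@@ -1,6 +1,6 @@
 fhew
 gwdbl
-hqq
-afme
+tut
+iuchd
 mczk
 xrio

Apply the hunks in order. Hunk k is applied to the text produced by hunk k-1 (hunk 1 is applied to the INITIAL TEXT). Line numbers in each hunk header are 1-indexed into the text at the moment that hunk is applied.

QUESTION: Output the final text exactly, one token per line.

Answer: fhew
gwdbl
tut
iuchd
mczk
xrio

Derivation:
Hunk 1: at line 3 remove [ayzys,emjkf] add [bozxw] -> 7 lines: fhew gwdbl wlu bozxw mxeu dzcjn xrio
Hunk 2: at line 2 remove [bozxw,mxeu] add [rpa,gzj] -> 7 lines: fhew gwdbl wlu rpa gzj dzcjn xrio
Hunk 3: at line 1 remove [wlu,rpa] add [vws] -> 6 lines: fhew gwdbl vws gzj dzcjn xrio
Hunk 4: at line 3 remove [gzj,dzcjn] add [hox,gcwgt,hmib] -> 7 lines: fhew gwdbl vws hox gcwgt hmib xrio
Hunk 5: at line 3 remove [hox,gcwgt,hmib] add [ixf,qswqo] -> 6 lines: fhew gwdbl vws ixf qswqo xrio
Hunk 6: at line 2 remove [vws,ixf,qswqo] add [hqq,afme,mczk] -> 6 lines: fhew gwdbl hqq afme mczk xrio
Hunk 7: at line 1 remove [hqq,afme] add [tut,iuchd] -> 6 lines: fhew gwdbl tut iuchd mczk xrio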